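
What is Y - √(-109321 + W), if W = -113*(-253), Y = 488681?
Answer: 488681 - 2*I*√20183 ≈ 4.8868e+5 - 284.13*I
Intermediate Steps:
W = 28589
Y - √(-109321 + W) = 488681 - √(-109321 + 28589) = 488681 - √(-80732) = 488681 - 2*I*√20183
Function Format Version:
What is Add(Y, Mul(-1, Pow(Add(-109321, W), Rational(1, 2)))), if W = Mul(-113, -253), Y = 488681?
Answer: Add(488681, Mul(-2, I, Pow(20183, Rational(1, 2)))) ≈ Add(4.8868e+5, Mul(-284.13, I))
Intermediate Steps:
W = 28589
Add(Y, Mul(-1, Pow(Add(-109321, W), Rational(1, 2)))) = Add(488681, Mul(-1, Pow(Add(-109321, 28589), Rational(1, 2)))) = Add(488681, Mul(-1, Pow(-80732, Rational(1, 2)))) = Add(488681, Mul(-1, Mul(2, I, Pow(20183, Rational(1, 2))))) = Add(488681, Mul(-2, I, Pow(20183, Rational(1, 2))))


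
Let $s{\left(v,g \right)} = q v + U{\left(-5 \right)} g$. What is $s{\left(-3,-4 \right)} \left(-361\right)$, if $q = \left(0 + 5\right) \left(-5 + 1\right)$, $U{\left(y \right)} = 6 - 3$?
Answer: $-17328$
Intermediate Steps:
$U{\left(y \right)} = 3$ ($U{\left(y \right)} = 6 - 3 = 3$)
$q = -20$ ($q = 5 \left(-4\right) = -20$)
$s{\left(v,g \right)} = - 20 v + 3 g$
$s{\left(-3,-4 \right)} \left(-361\right) = \left(\left(-20\right) \left(-3\right) + 3 \left(-4\right)\right) \left(-361\right) = \left(60 - 12\right) \left(-361\right) = 48 \left(-361\right) = -17328$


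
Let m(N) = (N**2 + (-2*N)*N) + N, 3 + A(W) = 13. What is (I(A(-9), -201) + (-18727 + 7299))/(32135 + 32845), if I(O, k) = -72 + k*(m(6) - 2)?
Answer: -1267/16245 ≈ -0.077993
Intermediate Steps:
A(W) = 10 (A(W) = -3 + 13 = 10)
m(N) = N - N**2 (m(N) = (N**2 - 2*N**2) + N = -N**2 + N = N - N**2)
I(O, k) = -72 - 32*k (I(O, k) = -72 + k*(6*(1 - 1*6) - 2) = -72 + k*(6*(1 - 6) - 2) = -72 + k*(6*(-5) - 2) = -72 + k*(-30 - 2) = -72 + k*(-32) = -72 - 32*k)
(I(A(-9), -201) + (-18727 + 7299))/(32135 + 32845) = ((-72 - 32*(-201)) + (-18727 + 7299))/(32135 + 32845) = ((-72 + 6432) - 11428)/64980 = (6360 - 11428)*(1/64980) = -5068*1/64980 = -1267/16245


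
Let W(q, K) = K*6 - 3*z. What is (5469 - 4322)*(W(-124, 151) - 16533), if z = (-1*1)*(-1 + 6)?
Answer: -17906964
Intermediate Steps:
z = -5 (z = -1*5 = -5)
W(q, K) = 15 + 6*K (W(q, K) = K*6 - 3*(-5) = 6*K + 15 = 15 + 6*K)
(5469 - 4322)*(W(-124, 151) - 16533) = (5469 - 4322)*((15 + 6*151) - 16533) = 1147*((15 + 906) - 16533) = 1147*(921 - 16533) = 1147*(-15612) = -17906964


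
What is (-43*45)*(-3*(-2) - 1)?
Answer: -9675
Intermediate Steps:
(-43*45)*(-3*(-2) - 1) = -1935*(6 - 1) = -1935*5 = -9675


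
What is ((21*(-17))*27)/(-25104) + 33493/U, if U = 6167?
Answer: 300083995/51605456 ≈ 5.8150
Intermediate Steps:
((21*(-17))*27)/(-25104) + 33493/U = ((21*(-17))*27)/(-25104) + 33493/6167 = -357*27*(-1/25104) + 33493*(1/6167) = -9639*(-1/25104) + 33493/6167 = 3213/8368 + 33493/6167 = 300083995/51605456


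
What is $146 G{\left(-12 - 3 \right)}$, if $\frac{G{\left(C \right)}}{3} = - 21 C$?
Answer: $137970$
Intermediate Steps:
$G{\left(C \right)} = - 63 C$ ($G{\left(C \right)} = 3 \left(- 21 C\right) = - 63 C$)
$146 G{\left(-12 - 3 \right)} = 146 \left(- 63 \left(-12 - 3\right)\right) = 146 \left(\left(-63\right) \left(-15\right)\right) = 146 \cdot 945 = 137970$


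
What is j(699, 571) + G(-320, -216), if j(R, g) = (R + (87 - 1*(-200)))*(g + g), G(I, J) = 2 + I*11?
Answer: 1122494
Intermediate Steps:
G(I, J) = 2 + 11*I
j(R, g) = 2*g*(287 + R) (j(R, g) = (R + (87 + 200))*(2*g) = (R + 287)*(2*g) = (287 + R)*(2*g) = 2*g*(287 + R))
j(699, 571) + G(-320, -216) = 2*571*(287 + 699) + (2 + 11*(-320)) = 2*571*986 + (2 - 3520) = 1126012 - 3518 = 1122494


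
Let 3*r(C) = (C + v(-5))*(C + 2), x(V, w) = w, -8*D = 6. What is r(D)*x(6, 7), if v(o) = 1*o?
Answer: -805/48 ≈ -16.771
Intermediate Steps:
D = -¾ (D = -⅛*6 = -¾ ≈ -0.75000)
v(o) = o
r(C) = (-5 + C)*(2 + C)/3 (r(C) = ((C - 5)*(C + 2))/3 = ((-5 + C)*(2 + C))/3 = (-5 + C)*(2 + C)/3)
r(D)*x(6, 7) = (-10/3 - 1*(-¾) + (-¾)²/3)*7 = (-10/3 + ¾ + (⅓)*(9/16))*7 = (-10/3 + ¾ + 3/16)*7 = -115/48*7 = -805/48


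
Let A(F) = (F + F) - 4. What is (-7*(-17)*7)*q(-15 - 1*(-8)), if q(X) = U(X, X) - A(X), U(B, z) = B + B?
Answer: 3332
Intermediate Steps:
U(B, z) = 2*B
A(F) = -4 + 2*F (A(F) = 2*F - 4 = -4 + 2*F)
q(X) = 4 (q(X) = 2*X - (-4 + 2*X) = 2*X + (4 - 2*X) = 4)
(-7*(-17)*7)*q(-15 - 1*(-8)) = (-7*(-17)*7)*4 = (119*7)*4 = 833*4 = 3332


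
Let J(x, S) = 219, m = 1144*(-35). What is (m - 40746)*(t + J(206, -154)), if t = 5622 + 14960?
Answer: -1680429586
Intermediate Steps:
m = -40040
t = 20582
(m - 40746)*(t + J(206, -154)) = (-40040 - 40746)*(20582 + 219) = -80786*20801 = -1680429586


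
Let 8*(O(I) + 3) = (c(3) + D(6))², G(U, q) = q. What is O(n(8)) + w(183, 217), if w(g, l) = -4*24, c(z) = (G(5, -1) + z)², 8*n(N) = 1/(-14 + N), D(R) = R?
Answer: -173/2 ≈ -86.500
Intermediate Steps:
n(N) = 1/(8*(-14 + N))
c(z) = (-1 + z)²
w(g, l) = -96
O(I) = 19/2 (O(I) = -3 + ((-1 + 3)² + 6)²/8 = -3 + (2² + 6)²/8 = -3 + (4 + 6)²/8 = -3 + (⅛)*10² = -3 + (⅛)*100 = -3 + 25/2 = 19/2)
O(n(8)) + w(183, 217) = 19/2 - 96 = -173/2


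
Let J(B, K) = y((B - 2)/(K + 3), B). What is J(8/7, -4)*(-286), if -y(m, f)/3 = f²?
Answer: 54912/49 ≈ 1120.7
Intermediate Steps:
y(m, f) = -3*f²
J(B, K) = -3*B²
J(8/7, -4)*(-286) = -3*(8/7)²*(-286) = -3*64/49*(-286) = -192/49*(-286) = 54912/49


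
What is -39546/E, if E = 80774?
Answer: -19773/40387 ≈ -0.48959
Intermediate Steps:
-39546/E = -39546/80774 = -39546*1/80774 = -19773/40387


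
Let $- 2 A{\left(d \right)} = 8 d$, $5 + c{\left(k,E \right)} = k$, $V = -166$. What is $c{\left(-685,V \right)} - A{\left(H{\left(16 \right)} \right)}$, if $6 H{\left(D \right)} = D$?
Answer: $- \frac{2038}{3} \approx -679.33$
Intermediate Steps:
$c{\left(k,E \right)} = -5 + k$
$H{\left(D \right)} = \frac{D}{6}$
$A{\left(d \right)} = - 4 d$ ($A{\left(d \right)} = - \frac{8 d}{2} = - 4 d$)
$c{\left(-685,V \right)} - A{\left(H{\left(16 \right)} \right)} = \left(-5 - 685\right) - - 4 \cdot \frac{1}{6} \cdot 16 = -690 - \left(-4\right) \frac{8}{3} = -690 - - \frac{32}{3} = -690 + \frac{32}{3} = - \frac{2038}{3}$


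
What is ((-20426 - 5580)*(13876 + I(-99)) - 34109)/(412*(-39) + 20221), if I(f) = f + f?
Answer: -355744177/4153 ≈ -85660.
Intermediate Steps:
I(f) = 2*f
((-20426 - 5580)*(13876 + I(-99)) - 34109)/(412*(-39) + 20221) = ((-20426 - 5580)*(13876 + 2*(-99)) - 34109)/(412*(-39) + 20221) = (-26006*(13876 - 198) - 34109)/(-16068 + 20221) = (-26006*13678 - 34109)/4153 = (-355710068 - 34109)*(1/4153) = -355744177*1/4153 = -355744177/4153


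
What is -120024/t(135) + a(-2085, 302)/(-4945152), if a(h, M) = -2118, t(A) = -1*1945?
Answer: 98923507193/1603053440 ≈ 61.709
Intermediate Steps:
t(A) = -1945
-120024/t(135) + a(-2085, 302)/(-4945152) = -120024/(-1945) - 2118/(-4945152) = -120024*(-1/1945) - 2118*(-1/4945152) = 120024/1945 + 353/824192 = 98923507193/1603053440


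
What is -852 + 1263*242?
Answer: 304794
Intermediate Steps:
-852 + 1263*242 = -852 + 305646 = 304794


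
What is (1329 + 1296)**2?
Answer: 6890625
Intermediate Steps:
(1329 + 1296)**2 = 2625**2 = 6890625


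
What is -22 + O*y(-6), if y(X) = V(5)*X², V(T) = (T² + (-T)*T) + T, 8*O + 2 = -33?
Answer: -1619/2 ≈ -809.50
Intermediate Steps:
O = -35/8 (O = -¼ + (⅛)*(-33) = -¼ - 33/8 = -35/8 ≈ -4.3750)
V(T) = T (V(T) = (T² - T²) + T = 0 + T = T)
y(X) = 5*X²
-22 + O*y(-6) = -22 - 175*(-6)²/8 = -22 - 175*36/8 = -22 - 35/8*180 = -22 - 1575/2 = -1619/2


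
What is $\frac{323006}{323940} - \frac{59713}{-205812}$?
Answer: $\frac{7151828341}{5555894940} \approx 1.2873$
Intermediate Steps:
$\frac{323006}{323940} - \frac{59713}{-205812} = 323006 \cdot \frac{1}{323940} - - \frac{59713}{205812} = \frac{161503}{161970} + \frac{59713}{205812} = \frac{7151828341}{5555894940}$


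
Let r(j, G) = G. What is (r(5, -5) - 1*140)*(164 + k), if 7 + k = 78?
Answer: -34075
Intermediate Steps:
k = 71 (k = -7 + 78 = 71)
(r(5, -5) - 1*140)*(164 + k) = (-5 - 1*140)*(164 + 71) = (-5 - 140)*235 = -145*235 = -34075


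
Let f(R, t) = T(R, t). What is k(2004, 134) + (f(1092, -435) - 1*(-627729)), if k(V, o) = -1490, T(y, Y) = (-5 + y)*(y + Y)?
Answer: 1340398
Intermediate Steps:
T(y, Y) = (-5 + y)*(Y + y)
f(R, t) = R² - 5*R - 5*t + R*t (f(R, t) = R² - 5*t - 5*R + t*R = R² - 5*t - 5*R + R*t = R² - 5*R - 5*t + R*t)
k(2004, 134) + (f(1092, -435) - 1*(-627729)) = -1490 + ((1092² - 5*1092 - 5*(-435) + 1092*(-435)) - 1*(-627729)) = -1490 + ((1192464 - 5460 + 2175 - 475020) + 627729) = -1490 + (714159 + 627729) = -1490 + 1341888 = 1340398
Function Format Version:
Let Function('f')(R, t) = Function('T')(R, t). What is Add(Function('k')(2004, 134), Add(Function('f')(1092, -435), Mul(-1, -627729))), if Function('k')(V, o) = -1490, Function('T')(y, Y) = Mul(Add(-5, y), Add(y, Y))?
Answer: 1340398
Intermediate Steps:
Function('T')(y, Y) = Mul(Add(-5, y), Add(Y, y))
Function('f')(R, t) = Add(Pow(R, 2), Mul(-5, R), Mul(-5, t), Mul(R, t)) (Function('f')(R, t) = Add(Pow(R, 2), Mul(-5, t), Mul(-5, R), Mul(t, R)) = Add(Pow(R, 2), Mul(-5, t), Mul(-5, R), Mul(R, t)) = Add(Pow(R, 2), Mul(-5, R), Mul(-5, t), Mul(R, t)))
Add(Function('k')(2004, 134), Add(Function('f')(1092, -435), Mul(-1, -627729))) = Add(-1490, Add(Add(Pow(1092, 2), Mul(-5, 1092), Mul(-5, -435), Mul(1092, -435)), Mul(-1, -627729))) = Add(-1490, Add(Add(1192464, -5460, 2175, -475020), 627729)) = Add(-1490, Add(714159, 627729)) = Add(-1490, 1341888) = 1340398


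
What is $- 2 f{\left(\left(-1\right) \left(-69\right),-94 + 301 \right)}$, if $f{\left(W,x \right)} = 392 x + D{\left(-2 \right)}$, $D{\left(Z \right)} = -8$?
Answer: $-162272$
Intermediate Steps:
$f{\left(W,x \right)} = -8 + 392 x$ ($f{\left(W,x \right)} = 392 x - 8 = -8 + 392 x$)
$- 2 f{\left(\left(-1\right) \left(-69\right),-94 + 301 \right)} = - 2 \left(-8 + 392 \left(-94 + 301\right)\right) = - 2 \left(-8 + 392 \cdot 207\right) = - 2 \left(-8 + 81144\right) = \left(-2\right) 81136 = -162272$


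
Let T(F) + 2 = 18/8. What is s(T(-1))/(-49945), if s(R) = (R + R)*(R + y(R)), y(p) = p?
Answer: -1/199780 ≈ -5.0055e-6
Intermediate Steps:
T(F) = 1/4 (T(F) = -2 + 18/8 = -2 + 18*(1/8) = -2 + 9/4 = 1/4)
s(R) = 4*R**2 (s(R) = (R + R)*(R + R) = (2*R)*(2*R) = 4*R**2)
s(T(-1))/(-49945) = (4*(1/4)**2)/(-49945) = (4*(1/16))*(-1/49945) = (1/4)*(-1/49945) = -1/199780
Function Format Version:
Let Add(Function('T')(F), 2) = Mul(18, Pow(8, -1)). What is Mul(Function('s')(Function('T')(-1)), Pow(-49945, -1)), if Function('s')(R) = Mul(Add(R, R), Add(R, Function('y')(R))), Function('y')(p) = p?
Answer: Rational(-1, 199780) ≈ -5.0055e-6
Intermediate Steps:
Function('T')(F) = Rational(1, 4) (Function('T')(F) = Add(-2, Mul(18, Pow(8, -1))) = Add(-2, Mul(18, Rational(1, 8))) = Add(-2, Rational(9, 4)) = Rational(1, 4))
Function('s')(R) = Mul(4, Pow(R, 2)) (Function('s')(R) = Mul(Add(R, R), Add(R, R)) = Mul(Mul(2, R), Mul(2, R)) = Mul(4, Pow(R, 2)))
Mul(Function('s')(Function('T')(-1)), Pow(-49945, -1)) = Mul(Mul(4, Pow(Rational(1, 4), 2)), Pow(-49945, -1)) = Mul(Mul(4, Rational(1, 16)), Rational(-1, 49945)) = Mul(Rational(1, 4), Rational(-1, 49945)) = Rational(-1, 199780)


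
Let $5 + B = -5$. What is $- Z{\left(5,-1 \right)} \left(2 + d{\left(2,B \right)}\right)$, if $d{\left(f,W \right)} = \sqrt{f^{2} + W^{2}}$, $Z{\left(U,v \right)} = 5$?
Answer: $-10 - 10 \sqrt{26} \approx -60.99$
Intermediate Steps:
$B = -10$ ($B = -5 - 5 = -10$)
$d{\left(f,W \right)} = \sqrt{W^{2} + f^{2}}$
$- Z{\left(5,-1 \right)} \left(2 + d{\left(2,B \right)}\right) = \left(-1\right) 5 \left(2 + \sqrt{\left(-10\right)^{2} + 2^{2}}\right) = - 5 \left(2 + \sqrt{100 + 4}\right) = - 5 \left(2 + \sqrt{104}\right) = - 5 \left(2 + 2 \sqrt{26}\right) = -10 - 10 \sqrt{26}$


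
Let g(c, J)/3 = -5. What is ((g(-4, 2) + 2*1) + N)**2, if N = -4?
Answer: 289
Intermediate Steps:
g(c, J) = -15 (g(c, J) = 3*(-5) = -15)
((g(-4, 2) + 2*1) + N)**2 = ((-15 + 2*1) - 4)**2 = ((-15 + 2) - 4)**2 = (-13 - 4)**2 = (-17)**2 = 289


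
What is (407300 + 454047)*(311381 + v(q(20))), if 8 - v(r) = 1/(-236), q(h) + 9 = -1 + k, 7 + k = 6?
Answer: 63298500373335/236 ≈ 2.6821e+11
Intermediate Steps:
k = -1 (k = -7 + 6 = -1)
q(h) = -11 (q(h) = -9 + (-1 - 1) = -9 - 2 = -11)
v(r) = 1889/236 (v(r) = 8 - 1/(-236) = 8 - 1*(-1/236) = 8 + 1/236 = 1889/236)
(407300 + 454047)*(311381 + v(q(20))) = (407300 + 454047)*(311381 + 1889/236) = 861347*(73487805/236) = 63298500373335/236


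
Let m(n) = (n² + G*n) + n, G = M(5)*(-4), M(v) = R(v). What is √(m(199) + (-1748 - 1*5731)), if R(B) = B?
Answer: 3*√3149 ≈ 168.35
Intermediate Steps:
M(v) = v
G = -20 (G = 5*(-4) = -20)
m(n) = n² - 19*n (m(n) = (n² - 20*n) + n = n² - 19*n)
√(m(199) + (-1748 - 1*5731)) = √(199*(-19 + 199) + (-1748 - 1*5731)) = √(199*180 + (-1748 - 5731)) = √(35820 - 7479) = √28341 = 3*√3149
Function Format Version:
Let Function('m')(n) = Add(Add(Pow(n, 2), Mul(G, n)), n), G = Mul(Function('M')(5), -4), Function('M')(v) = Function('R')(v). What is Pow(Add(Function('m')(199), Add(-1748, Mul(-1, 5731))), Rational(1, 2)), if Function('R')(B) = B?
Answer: Mul(3, Pow(3149, Rational(1, 2))) ≈ 168.35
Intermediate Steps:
Function('M')(v) = v
G = -20 (G = Mul(5, -4) = -20)
Function('m')(n) = Add(Pow(n, 2), Mul(-19, n)) (Function('m')(n) = Add(Add(Pow(n, 2), Mul(-20, n)), n) = Add(Pow(n, 2), Mul(-19, n)))
Pow(Add(Function('m')(199), Add(-1748, Mul(-1, 5731))), Rational(1, 2)) = Pow(Add(Mul(199, Add(-19, 199)), Add(-1748, Mul(-1, 5731))), Rational(1, 2)) = Pow(Add(Mul(199, 180), Add(-1748, -5731)), Rational(1, 2)) = Pow(Add(35820, -7479), Rational(1, 2)) = Pow(28341, Rational(1, 2)) = Mul(3, Pow(3149, Rational(1, 2)))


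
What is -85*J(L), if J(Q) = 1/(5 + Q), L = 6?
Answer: -85/11 ≈ -7.7273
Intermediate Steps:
-85*J(L) = -85/(5 + 6) = -85/11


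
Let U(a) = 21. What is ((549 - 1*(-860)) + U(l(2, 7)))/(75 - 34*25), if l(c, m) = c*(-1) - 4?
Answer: -286/155 ≈ -1.8452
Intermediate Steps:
l(c, m) = -4 - c (l(c, m) = -c - 4 = -4 - c)
((549 - 1*(-860)) + U(l(2, 7)))/(75 - 34*25) = ((549 - 1*(-860)) + 21)/(75 - 34*25) = ((549 + 860) + 21)/(75 - 850) = (1409 + 21)/(-775) = 1430*(-1/775) = -286/155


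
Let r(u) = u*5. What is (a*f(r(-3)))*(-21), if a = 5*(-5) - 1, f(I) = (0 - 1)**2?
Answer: 546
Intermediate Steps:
r(u) = 5*u
f(I) = 1 (f(I) = (-1)**2 = 1)
a = -26 (a = -25 - 1 = -26)
(a*f(r(-3)))*(-21) = -26*1*(-21) = -26*(-21) = 546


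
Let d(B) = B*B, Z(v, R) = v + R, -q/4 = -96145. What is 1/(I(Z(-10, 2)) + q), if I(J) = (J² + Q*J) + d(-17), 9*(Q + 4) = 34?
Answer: 9/3464413 ≈ 2.5978e-6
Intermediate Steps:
q = 384580 (q = -4*(-96145) = 384580)
Z(v, R) = R + v
Q = -2/9 (Q = -4 + (⅑)*34 = -4 + 34/9 = -2/9 ≈ -0.22222)
d(B) = B²
I(J) = 289 + J² - 2*J/9 (I(J) = (J² - 2*J/9) + (-17)² = (J² - 2*J/9) + 289 = 289 + J² - 2*J/9)
1/(I(Z(-10, 2)) + q) = 1/((289 + (2 - 10)² - 2*(2 - 10)/9) + 384580) = 1/((289 + (-8)² - 2/9*(-8)) + 384580) = 1/((289 + 64 + 16/9) + 384580) = 1/(3193/9 + 384580) = 1/(3464413/9) = 9/3464413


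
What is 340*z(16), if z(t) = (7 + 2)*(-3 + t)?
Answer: 39780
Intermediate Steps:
z(t) = -27 + 9*t (z(t) = 9*(-3 + t) = -27 + 9*t)
340*z(16) = 340*(-27 + 9*16) = 340*(-27 + 144) = 340*117 = 39780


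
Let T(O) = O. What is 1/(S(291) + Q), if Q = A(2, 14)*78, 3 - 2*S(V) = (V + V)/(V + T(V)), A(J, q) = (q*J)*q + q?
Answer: 1/31669 ≈ 3.1577e-5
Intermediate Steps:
A(J, q) = q + J*q² (A(J, q) = (J*q)*q + q = J*q² + q = q + J*q²)
S(V) = 1 (S(V) = 3/2 - (V + V)/(2*(V + V)) = 3/2 - 2*V/(2*(2*V)) = 3/2 - 2*V*1/(2*V)/2 = 3/2 - ½*1 = 3/2 - ½ = 1)
Q = 31668 (Q = (14*(1 + 2*14))*78 = (14*(1 + 28))*78 = (14*29)*78 = 406*78 = 31668)
1/(S(291) + Q) = 1/(1 + 31668) = 1/31669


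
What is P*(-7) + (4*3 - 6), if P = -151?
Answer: 1063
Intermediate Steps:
P*(-7) + (4*3 - 6) = -151*(-7) + (4*3 - 6) = 1057 + (12 - 6) = 1057 + 6 = 1063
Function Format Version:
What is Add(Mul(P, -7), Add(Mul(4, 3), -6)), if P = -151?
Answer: 1063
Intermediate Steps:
Add(Mul(P, -7), Add(Mul(4, 3), -6)) = Add(Mul(-151, -7), Add(Mul(4, 3), -6)) = Add(1057, Add(12, -6)) = Add(1057, 6) = 1063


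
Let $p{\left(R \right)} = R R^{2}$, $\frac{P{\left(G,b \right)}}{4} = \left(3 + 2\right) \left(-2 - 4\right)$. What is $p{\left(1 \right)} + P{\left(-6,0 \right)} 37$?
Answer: $-4439$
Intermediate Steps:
$P{\left(G,b \right)} = -120$ ($P{\left(G,b \right)} = 4 \left(3 + 2\right) \left(-2 - 4\right) = 4 \cdot 5 \left(-6\right) = 4 \left(-30\right) = -120$)
$p{\left(R \right)} = R^{3}$
$p{\left(1 \right)} + P{\left(-6,0 \right)} 37 = 1^{3} - 4440 = 1 - 4440 = -4439$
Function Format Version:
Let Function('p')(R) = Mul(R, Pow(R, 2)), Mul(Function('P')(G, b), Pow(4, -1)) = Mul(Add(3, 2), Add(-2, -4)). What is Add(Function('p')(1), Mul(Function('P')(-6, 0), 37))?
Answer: -4439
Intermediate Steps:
Function('P')(G, b) = -120 (Function('P')(G, b) = Mul(4, Mul(Add(3, 2), Add(-2, -4))) = Mul(4, Mul(5, -6)) = Mul(4, -30) = -120)
Function('p')(R) = Pow(R, 3)
Add(Function('p')(1), Mul(Function('P')(-6, 0), 37)) = Add(Pow(1, 3), Mul(-120, 37)) = Add(1, -4440) = -4439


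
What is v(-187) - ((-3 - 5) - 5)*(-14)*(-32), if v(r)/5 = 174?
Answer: 6694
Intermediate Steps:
v(r) = 870 (v(r) = 5*174 = 870)
v(-187) - ((-3 - 5) - 5)*(-14)*(-32) = 870 - ((-3 - 5) - 5)*(-14)*(-32) = 870 - (-8 - 5)*(-14)*(-32) = 870 - (-13*(-14))*(-32) = 870 - 182*(-32) = 870 - 1*(-5824) = 870 + 5824 = 6694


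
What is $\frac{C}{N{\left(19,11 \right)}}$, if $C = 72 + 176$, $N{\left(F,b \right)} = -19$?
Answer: $- \frac{248}{19} \approx -13.053$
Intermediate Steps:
$C = 248$
$\frac{C}{N{\left(19,11 \right)}} = \frac{248}{-19} = 248 \left(- \frac{1}{19}\right) = - \frac{248}{19}$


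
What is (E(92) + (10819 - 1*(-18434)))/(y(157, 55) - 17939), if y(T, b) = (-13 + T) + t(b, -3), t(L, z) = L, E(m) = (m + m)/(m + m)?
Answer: -14627/8870 ≈ -1.6490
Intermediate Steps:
E(m) = 1 (E(m) = (2*m)/((2*m)) = (2*m)*(1/(2*m)) = 1)
y(T, b) = -13 + T + b (y(T, b) = (-13 + T) + b = -13 + T + b)
(E(92) + (10819 - 1*(-18434)))/(y(157, 55) - 17939) = (1 + (10819 - 1*(-18434)))/((-13 + 157 + 55) - 17939) = (1 + (10819 + 18434))/(199 - 17939) = (1 + 29253)/(-17740) = 29254*(-1/17740) = -14627/8870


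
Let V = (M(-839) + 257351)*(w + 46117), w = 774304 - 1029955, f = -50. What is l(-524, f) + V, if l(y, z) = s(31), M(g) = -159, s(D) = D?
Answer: -53890468497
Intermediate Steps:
l(y, z) = 31
w = -255651
V = -53890468528 (V = (-159 + 257351)*(-255651 + 46117) = 257192*(-209534) = -53890468528)
l(-524, f) + V = 31 - 53890468528 = -53890468497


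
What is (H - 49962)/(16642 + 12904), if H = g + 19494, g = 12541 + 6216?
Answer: -11711/29546 ≈ -0.39637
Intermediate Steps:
g = 18757
H = 38251 (H = 18757 + 19494 = 38251)
(H - 49962)/(16642 + 12904) = (38251 - 49962)/(16642 + 12904) = -11711/29546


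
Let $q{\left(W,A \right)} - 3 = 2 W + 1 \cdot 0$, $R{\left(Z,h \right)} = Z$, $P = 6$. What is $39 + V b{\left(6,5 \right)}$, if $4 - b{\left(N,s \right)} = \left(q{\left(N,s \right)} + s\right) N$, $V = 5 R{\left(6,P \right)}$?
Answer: $-3441$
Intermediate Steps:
$V = 30$ ($V = 5 \cdot 6 = 30$)
$q{\left(W,A \right)} = 3 + 2 W$ ($q{\left(W,A \right)} = 3 + \left(2 W + 1 \cdot 0\right) = 3 + \left(2 W + 0\right) = 3 + 2 W$)
$b{\left(N,s \right)} = 4 - N \left(3 + s + 2 N\right)$ ($b{\left(N,s \right)} = 4 - \left(\left(3 + 2 N\right) + s\right) N = 4 - \left(3 + s + 2 N\right) N = 4 - N \left(3 + s + 2 N\right)$)
$39 + V b{\left(6,5 \right)} = 39 + 30 \left(4 - 6 \cdot 5 - 6 \left(3 + 2 \cdot 6\right)\right) = 39 + 30 \left(4 - 30 - 6 \left(3 + 12\right)\right) = 39 + 30 \left(4 - 30 - 6 \cdot 15\right) = 39 + 30 \left(4 - 30 - 90\right) = 39 + 30 \left(-116\right) = 39 - 3480 = -3441$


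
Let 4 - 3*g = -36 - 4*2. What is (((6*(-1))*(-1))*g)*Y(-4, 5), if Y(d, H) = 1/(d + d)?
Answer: -12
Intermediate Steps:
Y(d, H) = 1/(2*d)
g = 16 (g = 4/3 - (-36 - 4*2)/3 = 4/3 - (-36 - 1*8)/3 = 4/3 - (-36 - 8)/3 = 4/3 - ⅓*(-44) = 4/3 + 44/3 = 16)
(((6*(-1))*(-1))*g)*Y(-4, 5) = (((6*(-1))*(-1))*16)*((½)/(-4)) = (-6*(-1)*16)*((½)*(-¼)) = (6*16)*(-⅛) = 96*(-⅛) = -12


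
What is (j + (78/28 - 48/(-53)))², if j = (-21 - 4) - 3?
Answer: 325333369/550564 ≈ 590.91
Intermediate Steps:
j = -28 (j = -25 - 3 = -28)
(j + (78/28 - 48/(-53)))² = (-28 + (78/28 - 48/(-53)))² = (-28 + (78*(1/28) - 48*(-1/53)))² = (-28 + (39/14 + 48/53))² = (-28 + 2739/742)² = (-18037/742)² = 325333369/550564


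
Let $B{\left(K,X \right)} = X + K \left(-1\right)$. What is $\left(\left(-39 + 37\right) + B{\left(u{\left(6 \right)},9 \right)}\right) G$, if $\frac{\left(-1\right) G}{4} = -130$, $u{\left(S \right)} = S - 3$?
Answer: $2080$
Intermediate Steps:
$u{\left(S \right)} = -3 + S$ ($u{\left(S \right)} = S - 3 = -3 + S$)
$G = 520$ ($G = \left(-4\right) \left(-130\right) = 520$)
$B{\left(K,X \right)} = X - K$
$\left(\left(-39 + 37\right) + B{\left(u{\left(6 \right)},9 \right)}\right) G = \left(\left(-39 + 37\right) + \left(9 - \left(-3 + 6\right)\right)\right) 520 = \left(-2 + \left(9 - 3\right)\right) 520 = \left(-2 + 6\right) 520 = 4 \cdot 520 = 2080$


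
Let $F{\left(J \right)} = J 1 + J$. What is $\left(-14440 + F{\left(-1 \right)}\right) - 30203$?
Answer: $-44645$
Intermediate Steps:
$F{\left(J \right)} = 2 J$ ($F{\left(J \right)} = J + J = 2 J$)
$\left(-14440 + F{\left(-1 \right)}\right) - 30203 = \left(-14440 + 2 \left(-1\right)\right) - 30203 = \left(-14440 - 2\right) - 30203 = -14442 - 30203 = -44645$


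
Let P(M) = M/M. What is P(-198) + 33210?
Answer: 33211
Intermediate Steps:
P(M) = 1
P(-198) + 33210 = 1 + 33210 = 33211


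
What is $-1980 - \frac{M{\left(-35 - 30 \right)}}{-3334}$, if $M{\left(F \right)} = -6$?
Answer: $- \frac{3300663}{1667} \approx -1980.0$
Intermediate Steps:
$-1980 - \frac{M{\left(-35 - 30 \right)}}{-3334} = -1980 - - \frac{6}{-3334} = -1980 - \left(-6\right) \left(- \frac{1}{3334}\right) = -1980 - \frac{3}{1667} = - \frac{3300663}{1667}$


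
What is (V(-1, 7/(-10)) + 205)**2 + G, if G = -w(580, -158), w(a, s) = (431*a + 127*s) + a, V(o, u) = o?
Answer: -188878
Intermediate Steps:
w(a, s) = 127*s + 432*a (w(a, s) = (127*s + 431*a) + a = 127*s + 432*a)
G = -230494 (G = -(127*(-158) + 432*580) = -(-20066 + 250560) = -1*230494 = -230494)
(V(-1, 7/(-10)) + 205)**2 + G = (-1 + 205)**2 - 230494 = 204**2 - 230494 = 41616 - 230494 = -188878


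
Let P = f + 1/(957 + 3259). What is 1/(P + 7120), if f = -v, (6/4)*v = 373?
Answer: 12648/86908627 ≈ 0.00014553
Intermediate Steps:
v = 746/3 (v = (⅔)*373 = 746/3 ≈ 248.67)
f = -746/3 (f = -1*746/3 = -746/3 ≈ -248.67)
P = -3145133/12648 (P = -746/3 + 1/(957 + 3259) = -746/3 + 1/4216 = -3145133/12648 ≈ -248.67)
1/(P + 7120) = 1/(-3145133/12648 + 7120) = 1/(86908627/12648) = 12648/86908627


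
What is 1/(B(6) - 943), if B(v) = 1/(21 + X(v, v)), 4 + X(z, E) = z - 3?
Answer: -20/18859 ≈ -0.0010605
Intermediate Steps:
X(z, E) = -7 + z (X(z, E) = -4 + (z - 3) = -4 + (-3 + z) = -7 + z)
B(v) = 1/(14 + v) (B(v) = 1/(21 + (-7 + v)) = 1/(14 + v))
1/(B(6) - 943) = 1/(1/(14 + 6) - 943) = 1/(1/20 - 943) = 1/(-18859/20) = -20/18859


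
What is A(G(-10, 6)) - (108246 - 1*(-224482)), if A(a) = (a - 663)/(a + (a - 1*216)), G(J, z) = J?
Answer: -78523135/236 ≈ -3.3273e+5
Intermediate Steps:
A(a) = (-663 + a)/(-216 + 2*a) (A(a) = (-663 + a)/(a + (a - 216)) = (-663 + a)/(a + (-216 + a)) = (-663 + a)/(-216 + 2*a))
A(G(-10, 6)) - (108246 - 1*(-224482)) = (-663 - 10)/(2*(-108 - 10)) - (108246 - 1*(-224482)) = (½)*(-673)/(-118) - (108246 + 224482) = (½)*(-1/118)*(-673) - 1*332728 = 673/236 - 332728 = -78523135/236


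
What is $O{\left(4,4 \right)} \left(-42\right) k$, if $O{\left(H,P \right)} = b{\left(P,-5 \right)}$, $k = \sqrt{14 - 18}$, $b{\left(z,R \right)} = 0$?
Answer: $0$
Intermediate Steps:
$k = 2 i$ ($k = \sqrt{-4} = 2 i \approx 2.0 i$)
$O{\left(H,P \right)} = 0$
$O{\left(4,4 \right)} \left(-42\right) k = 0 \left(-42\right) 2 i = 0 \cdot 2 i = 0$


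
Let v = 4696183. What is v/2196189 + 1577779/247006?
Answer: 4625086262329/542471860134 ≈ 8.5259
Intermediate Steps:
v/2196189 + 1577779/247006 = 4696183/2196189 + 1577779/247006 = 4625086262329/542471860134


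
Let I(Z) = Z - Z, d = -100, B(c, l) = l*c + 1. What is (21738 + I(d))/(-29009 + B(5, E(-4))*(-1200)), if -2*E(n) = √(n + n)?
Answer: -656683242/984583681 - 130428000*I*√2/984583681 ≈ -0.66697 - 0.18734*I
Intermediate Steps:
E(n) = -√2*√n/2 (E(n) = -√(n + n)/2 = -√2*√n/2)
B(c, l) = 1 + c*l (B(c, l) = c*l + 1 = 1 + c*l)
I(Z) = 0
(21738 + I(d))/(-29009 + B(5, E(-4))*(-1200)) = (21738 + 0)/(-29009 + (1 + 5*(-√2*√(-4)/2))*(-1200)) = 21738/(-29009 + (1 + 5*(-√2*2*I/2))*(-1200)) = 21738/(-29009 + (1 + 5*(-I*√2))*(-1200)) = 21738/(-29009 + (1 - 5*I*√2)*(-1200)) = 21738/(-29009 + (-1200 + 6000*I*√2)) = 21738/(-30209 + 6000*I*√2)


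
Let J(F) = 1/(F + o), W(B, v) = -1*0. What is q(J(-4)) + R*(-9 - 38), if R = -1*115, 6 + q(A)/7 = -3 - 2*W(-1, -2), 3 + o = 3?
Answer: 5342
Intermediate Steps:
o = 0 (o = -3 + 3 = 0)
W(B, v) = 0
J(F) = 1/F (J(F) = 1/(F + 0) = 1/F)
q(A) = -63 (q(A) = -42 + 7*(-3 - 2*0) = -42 + 7*(-3 + 0) = -42 + 7*(-3) = -42 - 21 = -63)
R = -115
q(J(-4)) + R*(-9 - 38) = -63 - 115*(-9 - 38) = -63 - 115*(-47) = -63 + 5405 = 5342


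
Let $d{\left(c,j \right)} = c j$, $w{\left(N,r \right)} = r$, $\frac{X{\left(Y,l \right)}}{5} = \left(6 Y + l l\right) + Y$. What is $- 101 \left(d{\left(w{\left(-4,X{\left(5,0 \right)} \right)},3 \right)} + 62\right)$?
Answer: $-59287$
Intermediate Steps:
$X{\left(Y,l \right)} = 5 l^{2} + 35 Y$ ($X{\left(Y,l \right)} = 5 \left(\left(6 Y + l l\right) + Y\right) = 5 \left(\left(6 Y + l^{2}\right) + Y\right) = 5 \left(\left(l^{2} + 6 Y\right) + Y\right) = 5 \left(l^{2} + 7 Y\right) = 5 l^{2} + 35 Y$)
$- 101 \left(d{\left(w{\left(-4,X{\left(5,0 \right)} \right)},3 \right)} + 62\right) = - 101 \left(\left(5 \cdot 0^{2} + 35 \cdot 5\right) 3 + 62\right) = - 101 \left(\left(5 \cdot 0 + 175\right) 3 + 62\right) = - 101 \left(\left(0 + 175\right) 3 + 62\right) = - 101 \left(175 \cdot 3 + 62\right) = - 101 \left(525 + 62\right) = \left(-101\right) 587 = -59287$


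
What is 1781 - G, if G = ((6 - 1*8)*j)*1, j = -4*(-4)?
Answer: 1813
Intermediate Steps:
j = 16
G = -32 (G = ((6 - 1*8)*16)*1 = ((6 - 8)*16)*1 = -2*16*1 = -32*1 = -32)
1781 - G = 1781 - 1*(-32) = 1781 + 32 = 1813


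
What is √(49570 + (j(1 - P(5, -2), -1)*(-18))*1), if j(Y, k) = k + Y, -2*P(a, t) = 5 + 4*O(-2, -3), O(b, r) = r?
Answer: √49633 ≈ 222.78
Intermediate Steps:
P(a, t) = 7/2 (P(a, t) = -(5 + 4*(-3))/2 = -(5 - 12)/2 = -½*(-7) = 7/2)
j(Y, k) = Y + k
√(49570 + (j(1 - P(5, -2), -1)*(-18))*1) = √(49570 + (((1 - 1*7/2) - 1)*(-18))*1) = √(49570 + (((1 - 7/2) - 1)*(-18))*1) = √(49570 + ((-5/2 - 1)*(-18))*1) = √(49570 - 7/2*(-18)*1) = √(49570 + 63*1) = √(49570 + 63) = √49633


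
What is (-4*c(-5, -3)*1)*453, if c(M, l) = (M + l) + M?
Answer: 23556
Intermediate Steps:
c(M, l) = l + 2*M
(-4*c(-5, -3)*1)*453 = (-4*(-3 + 2*(-5))*1)*453 = (-4*(-3 - 10)*1)*453 = (-4*(-13)*1)*453 = (52*1)*453 = 52*453 = 23556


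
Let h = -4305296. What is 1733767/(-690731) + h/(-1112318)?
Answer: 522650584735/384156262229 ≈ 1.3605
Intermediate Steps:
1733767/(-690731) + h/(-1112318) = 1733767/(-690731) - 4305296/(-1112318) = 1733767*(-1/690731) - 4305296*(-1/1112318) = -1733767/690731 + 2152648/556159 = 522650584735/384156262229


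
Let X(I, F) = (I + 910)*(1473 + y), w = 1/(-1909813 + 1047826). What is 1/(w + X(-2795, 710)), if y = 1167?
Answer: -861987/4289592106801 ≈ -2.0095e-7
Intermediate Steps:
w = -1/861987 (w = 1/(-861987) = -1/861987 ≈ -1.1601e-6)
X(I, F) = 2402400 + 2640*I (X(I, F) = (I + 910)*(1473 + 1167) = (910 + I)*2640 = 2402400 + 2640*I)
1/(w + X(-2795, 710)) = 1/(-1/861987 + (2402400 + 2640*(-2795))) = 1/(-1/861987 + (2402400 - 7378800)) = 1/(-1/861987 - 4976400) = 1/(-4289592106801/861987) = -861987/4289592106801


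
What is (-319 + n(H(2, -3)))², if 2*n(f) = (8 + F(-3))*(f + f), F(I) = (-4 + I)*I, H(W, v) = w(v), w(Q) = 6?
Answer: 21025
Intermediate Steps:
H(W, v) = 6
F(I) = I*(-4 + I)
n(f) = 29*f (n(f) = ((8 - 3*(-4 - 3))*(f + f))/2 = ((8 - 3*(-7))*(2*f))/2 = ((8 + 21)*(2*f))/2 = (29*(2*f))/2 = (58*f)/2 = 29*f)
(-319 + n(H(2, -3)))² = (-319 + 29*6)² = (-319 + 174)² = (-145)² = 21025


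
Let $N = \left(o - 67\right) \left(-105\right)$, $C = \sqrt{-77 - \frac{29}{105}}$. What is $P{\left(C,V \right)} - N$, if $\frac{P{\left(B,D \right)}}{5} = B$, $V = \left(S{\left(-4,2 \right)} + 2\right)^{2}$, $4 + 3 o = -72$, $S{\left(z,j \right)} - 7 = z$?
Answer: $-9695 + \frac{i \sqrt{851970}}{21} \approx -9695.0 + 43.953 i$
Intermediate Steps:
$S{\left(z,j \right)} = 7 + z$
$o = - \frac{76}{3}$ ($o = - \frac{4}{3} + \frac{1}{3} \left(-72\right) = - \frac{4}{3} - 24 = - \frac{76}{3} \approx -25.333$)
$V = 25$ ($V = \left(\left(7 - 4\right) + 2\right)^{2} = \left(3 + 2\right)^{2} = 5^{2} = 25$)
$C = \frac{i \sqrt{851970}}{105}$ ($C = \sqrt{-77 - \frac{29}{105}} = \sqrt{- \frac{8114}{105}} = \frac{i \sqrt{851970}}{105} \approx 8.7907 i$)
$P{\left(B,D \right)} = 5 B$
$N = 9695$ ($N = \left(- \frac{76}{3} - 67\right) \left(-105\right) = \left(- \frac{277}{3}\right) \left(-105\right) = 9695$)
$P{\left(C,V \right)} - N = 5 \frac{i \sqrt{851970}}{105} - 9695 = \frac{i \sqrt{851970}}{21} - 9695 = -9695 + \frac{i \sqrt{851970}}{21}$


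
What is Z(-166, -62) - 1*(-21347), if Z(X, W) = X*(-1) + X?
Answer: 21347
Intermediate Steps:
Z(X, W) = 0 (Z(X, W) = -X + X = 0)
Z(-166, -62) - 1*(-21347) = 0 - 1*(-21347) = 0 + 21347 = 21347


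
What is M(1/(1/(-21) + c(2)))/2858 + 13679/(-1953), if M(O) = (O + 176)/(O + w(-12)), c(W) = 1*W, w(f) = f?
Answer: -6142560661/876322818 ≈ -7.0095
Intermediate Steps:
c(W) = W
M(O) = (176 + O)/(-12 + O) (M(O) = (O + 176)/(O - 12) = (176 + O)/(-12 + O))
M(1/(1/(-21) + c(2)))/2858 + 13679/(-1953) = ((176 + 1/(1/(-21) + 2))/(-12 + 1/(1/(-21) + 2)))/2858 + 13679/(-1953) = ((176 + 1/(-1/21 + 2))/(-12 + 1/(-1/21 + 2)))*(1/2858) + 13679*(-1/1953) = ((176 + 1/(41/21))/(-12 + 1/(41/21)))*(1/2858) - 13679/1953 = ((176 + 21/41)/(-12 + 21/41))*(1/2858) - 13679/1953 = ((7237/41)/(-471/41))*(1/2858) - 13679/1953 = -41/471*7237/41*(1/2858) - 13679/1953 = -7237/471*1/2858 - 13679/1953 = -7237/1346118 - 13679/1953 = -6142560661/876322818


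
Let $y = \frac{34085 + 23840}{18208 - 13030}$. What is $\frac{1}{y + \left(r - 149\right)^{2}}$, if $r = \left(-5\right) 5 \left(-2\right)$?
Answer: $\frac{5178}{50807503} \approx 0.00010191$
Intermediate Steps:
$r = 50$ ($r = \left(-25\right) \left(-2\right) = 50$)
$y = \frac{57925}{5178} \approx 11.187$
$\frac{1}{y + \left(r - 149\right)^{2}} = \frac{1}{\frac{57925}{5178} + \left(50 - 149\right)^{2}} = \frac{1}{\frac{57925}{5178} + \left(-99\right)^{2}} = \frac{1}{\frac{57925}{5178} + 9801} = \frac{1}{\frac{50807503}{5178}} = \frac{5178}{50807503}$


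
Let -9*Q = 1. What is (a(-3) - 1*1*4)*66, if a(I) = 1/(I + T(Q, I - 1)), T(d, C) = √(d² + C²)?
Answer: -66957/284 + 297*√1297/284 ≈ -198.10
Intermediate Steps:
Q = -⅑ (Q = -⅑*1 = -⅑ ≈ -0.11111)
T(d, C) = √(C² + d²)
a(I) = 1/(I + √(1/81 + (-1 + I)²)) (a(I) = 1/(I + √((I - 1)² + (-⅑)²)) = 1/(I + √((-1 + I)² + 1/81)) = 1/(I + √(1/81 + (-1 + I)²)))
(a(-3) - 1*1*4)*66 = (9/(√(1 + 81*(-1 - 3)²) + 9*(-3)) - 1*1*4)*66 = (9/(√(1 + 81*(-4)²) - 27) - 1*4)*66 = (9/(√(1 + 81*16) - 27) - 4)*66 = (9/(√(1 + 1296) - 27) - 4)*66 = (9/(√1297 - 27) - 4)*66 = (9/(-27 + √1297) - 4)*66 = (-4 + 9/(-27 + √1297))*66 = -264 + 594/(-27 + √1297)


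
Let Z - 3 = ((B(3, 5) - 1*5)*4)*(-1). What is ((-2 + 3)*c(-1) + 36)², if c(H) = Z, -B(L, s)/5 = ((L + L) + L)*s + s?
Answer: 1121481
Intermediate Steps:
B(L, s) = -5*s - 15*L*s (B(L, s) = -5*(((L + L) + L)*s + s) = -5*((2*L + L)*s + s) = -5*((3*L)*s + s) = -5*(3*L*s + s) = -5*(s + 3*L*s) = -5*s - 15*L*s)
Z = 1023 (Z = 3 + ((-5*5*(1 + 3*3) - 1*5)*4)*(-1) = 3 + ((-5*5*(1 + 9) - 5)*4)*(-1) = 3 + ((-5*5*10 - 5)*4)*(-1) = 3 + ((-250 - 5)*4)*(-1) = 3 - 255*4*(-1) = 3 - 1020*(-1) = 3 + 1020 = 1023)
c(H) = 1023
((-2 + 3)*c(-1) + 36)² = ((-2 + 3)*1023 + 36)² = (1*1023 + 36)² = (1023 + 36)² = 1059² = 1121481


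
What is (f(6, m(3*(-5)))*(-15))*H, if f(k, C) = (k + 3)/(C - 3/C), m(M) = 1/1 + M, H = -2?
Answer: -3780/193 ≈ -19.585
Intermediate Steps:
m(M) = 1 + M
f(k, C) = (3 + k)/(C - 3/C)
(f(6, m(3*(-5)))*(-15))*H = (((1 + 3*(-5))*(3 + 6)/(-3 + (1 + 3*(-5))²))*(-15))*(-2) = (((1 - 15)*9/(-3 + (1 - 15)²))*(-15))*(-2) = (-14*9/(-3 + (-14)²)*(-15))*(-2) = (-14*9/(-3 + 196)*(-15))*(-2) = (-14*9/193*(-15))*(-2) = (-14*1/193*9*(-15))*(-2) = -126/193*(-15)*(-2) = (1890/193)*(-2) = -3780/193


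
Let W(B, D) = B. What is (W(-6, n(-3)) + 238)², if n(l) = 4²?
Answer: 53824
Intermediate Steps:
n(l) = 16
(W(-6, n(-3)) + 238)² = (-6 + 238)² = 232² = 53824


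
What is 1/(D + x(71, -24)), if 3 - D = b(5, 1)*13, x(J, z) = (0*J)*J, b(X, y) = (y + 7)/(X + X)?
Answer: -5/37 ≈ -0.13514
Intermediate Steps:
b(X, y) = (7 + y)/(2*X) (b(X, y) = (7 + y)/((2*X)) = (7 + y)*(1/(2*X)) = (7 + y)/(2*X))
x(J, z) = 0 (x(J, z) = 0*J = 0)
D = -37/5 (D = 3 - (1/2)*(7 + 1)/5*13 = 3 - (1/2)*(1/5)*8*13 = 3 - 4*13/5 = 3 - 1*52/5 = 3 - 52/5 = -37/5 ≈ -7.4000)
1/(D + x(71, -24)) = 1/(-37/5 + 0) = 1/(-37/5) = -5/37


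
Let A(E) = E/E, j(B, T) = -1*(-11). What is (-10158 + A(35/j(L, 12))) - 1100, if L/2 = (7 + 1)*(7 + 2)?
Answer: -11257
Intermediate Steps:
L = 144 (L = 2*((7 + 1)*(7 + 2)) = 2*(8*9) = 2*72 = 144)
j(B, T) = 11
A(E) = 1
(-10158 + A(35/j(L, 12))) - 1100 = (-10158 + 1) - 1100 = -10157 - 1100 = -11257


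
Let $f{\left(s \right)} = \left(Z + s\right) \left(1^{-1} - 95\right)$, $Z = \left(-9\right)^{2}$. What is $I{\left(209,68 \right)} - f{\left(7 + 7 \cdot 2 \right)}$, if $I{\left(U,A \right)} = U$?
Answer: $9797$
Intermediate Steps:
$Z = 81$
$f{\left(s \right)} = -7614 - 94 s$ ($f{\left(s \right)} = \left(81 + s\right) \left(1^{-1} - 95\right) = \left(81 + s\right) \left(1 - 95\right) = \left(81 + s\right) \left(-94\right) = -7614 - 94 s$)
$I{\left(209,68 \right)} - f{\left(7 + 7 \cdot 2 \right)} = 209 - \left(-7614 - 94 \left(7 + 7 \cdot 2\right)\right) = 209 - \left(-7614 - 94 \left(7 + 14\right)\right) = 209 - \left(-7614 - 1974\right) = 209 - -9588 = 209 + 9588 = 9797$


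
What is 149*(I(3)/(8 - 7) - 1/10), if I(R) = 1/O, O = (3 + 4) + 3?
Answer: 0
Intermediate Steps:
O = 10 (O = 7 + 3 = 10)
I(R) = 1/10
149*(I(3)/(8 - 7) - 1/10) = 149*((1/10)/(8 - 7) - 1/10) = 149*((1/10)/1 - 1*1/10) = 149*(1*(1/10) - 1/10) = 149*(1/10 - 1/10) = 149*0 = 0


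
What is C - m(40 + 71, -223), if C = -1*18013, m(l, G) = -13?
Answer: -18000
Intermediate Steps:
C = -18013
C - m(40 + 71, -223) = -18013 - 1*(-13) = -18013 + 13 = -18000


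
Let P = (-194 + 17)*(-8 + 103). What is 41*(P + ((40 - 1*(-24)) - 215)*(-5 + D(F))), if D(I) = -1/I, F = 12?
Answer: -7895329/12 ≈ -6.5794e+5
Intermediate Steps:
P = -16815 (P = -177*95 = -16815)
41*(P + ((40 - 1*(-24)) - 215)*(-5 + D(F))) = 41*(-16815 + ((40 - 1*(-24)) - 215)*(-5 - 1/12)) = 41*(-16815 + ((40 + 24) - 215)*(-5 - 1*1/12)) = 41*(-16815 + (64 - 215)*(-5 - 1/12)) = 41*(-16815 - 151*(-61/12)) = 41*(-16815 + 9211/12) = 41*(-192569/12) = -7895329/12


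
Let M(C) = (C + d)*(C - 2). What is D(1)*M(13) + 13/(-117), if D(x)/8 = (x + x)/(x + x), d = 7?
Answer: 15839/9 ≈ 1759.9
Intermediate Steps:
D(x) = 8 (D(x) = 8*((x + x)/(x + x)) = 8*((2*x)/((2*x))) = 8*((2*x)*(1/(2*x))) = 8*1 = 8)
M(C) = (-2 + C)*(7 + C) (M(C) = (C + 7)*(C - 2) = (7 + C)*(-2 + C) = (-2 + C)*(7 + C))
D(1)*M(13) + 13/(-117) = 8*(-14 + 13² + 5*13) + 13/(-117) = 8*(-14 + 169 + 65) + 13*(-1/117) = 8*220 - ⅑ = 1760 - ⅑ = 15839/9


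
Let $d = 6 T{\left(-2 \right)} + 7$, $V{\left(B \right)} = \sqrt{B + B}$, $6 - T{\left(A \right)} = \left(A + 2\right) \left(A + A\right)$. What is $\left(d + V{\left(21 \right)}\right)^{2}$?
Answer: $\left(43 + \sqrt{42}\right)^{2} \approx 2448.3$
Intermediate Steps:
$T{\left(A \right)} = 6 - 2 A \left(2 + A\right)$ ($T{\left(A \right)} = 6 - \left(A + 2\right) \left(A + A\right) = 6 - \left(2 + A\right) 2 A = 6 - 2 A \left(2 + A\right)$)
$V{\left(B \right)} = \sqrt{2} \sqrt{B}$ ($V{\left(B \right)} = \sqrt{2 B} = \sqrt{2} \sqrt{B}$)
$d = 43$ ($d = 6 \left(6 - -8 - 2 \left(-2\right)^{2}\right) + 7 = 6 \left(6 + 8 - 8\right) + 7 = 6 \cdot 6 + 7 = 36 + 7 = 43$)
$\left(d + V{\left(21 \right)}\right)^{2} = \left(43 + \sqrt{2} \sqrt{21}\right)^{2} = \left(43 + \sqrt{42}\right)^{2}$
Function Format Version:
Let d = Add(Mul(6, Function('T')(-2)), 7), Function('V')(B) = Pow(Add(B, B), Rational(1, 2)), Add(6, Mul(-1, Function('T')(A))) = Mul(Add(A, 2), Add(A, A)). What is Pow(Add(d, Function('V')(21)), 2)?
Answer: Pow(Add(43, Pow(42, Rational(1, 2))), 2) ≈ 2448.3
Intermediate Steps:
Function('T')(A) = Add(6, Mul(-2, A, Add(2, A))) (Function('T')(A) = Add(6, Mul(-1, Mul(Add(A, 2), Add(A, A)))) = Add(6, Mul(-1, Mul(Add(2, A), Mul(2, A)))) = Add(6, Mul(-1, Mul(2, A, Add(2, A)))) = Add(6, Mul(-2, A, Add(2, A))))
Function('V')(B) = Mul(Pow(2, Rational(1, 2)), Pow(B, Rational(1, 2))) (Function('V')(B) = Pow(Mul(2, B), Rational(1, 2)) = Mul(Pow(2, Rational(1, 2)), Pow(B, Rational(1, 2))))
d = 43 (d = Add(Mul(6, Add(6, Mul(-4, -2), Mul(-2, Pow(-2, 2)))), 7) = Add(Mul(6, Add(6, 8, Mul(-2, 4))), 7) = Add(Mul(6, Add(6, 8, -8)), 7) = Add(Mul(6, 6), 7) = Add(36, 7) = 43)
Pow(Add(d, Function('V')(21)), 2) = Pow(Add(43, Mul(Pow(2, Rational(1, 2)), Pow(21, Rational(1, 2)))), 2) = Pow(Add(43, Pow(42, Rational(1, 2))), 2)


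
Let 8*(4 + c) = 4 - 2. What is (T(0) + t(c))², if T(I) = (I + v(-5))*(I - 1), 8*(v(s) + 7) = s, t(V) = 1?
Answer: 4761/64 ≈ 74.391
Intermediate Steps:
c = -15/4 (c = -4 + (4 - 2)/8 = -4 + (⅛)*2 = -4 + ¼ = -15/4 ≈ -3.7500)
v(s) = -7 + s/8
T(I) = (-1 + I)*(-61/8 + I) (T(I) = (I + (-7 + (⅛)*(-5)))*(I - 1) = (I + (-7 - 5/8))*(-1 + I) = (I - 61/8)*(-1 + I) = (-61/8 + I)*(-1 + I) = (-1 + I)*(-61/8 + I))
(T(0) + t(c))² = ((61/8 + 0² - 69/8*0) + 1)² = ((61/8 + 0 + 0) + 1)² = (61/8 + 1)² = (69/8)² = 4761/64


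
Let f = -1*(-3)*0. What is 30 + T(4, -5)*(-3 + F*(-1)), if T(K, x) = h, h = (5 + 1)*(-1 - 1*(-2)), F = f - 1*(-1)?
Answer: 6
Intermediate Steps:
f = 0 (f = 3*0 = 0)
F = 1 (F = 0 - 1*(-1) = 0 + 1 = 1)
h = 6 (h = 6*(-1 + 2) = 6*1 = 6)
T(K, x) = 6
30 + T(4, -5)*(-3 + F*(-1)) = 30 + 6*(-3 + 1*(-1)) = 30 + 6*(-3 - 1) = 30 + 6*(-4) = 30 - 24 = 6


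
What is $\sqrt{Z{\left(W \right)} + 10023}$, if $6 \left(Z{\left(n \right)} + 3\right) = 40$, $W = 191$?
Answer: $\frac{8 \sqrt{1410}}{3} \approx 100.13$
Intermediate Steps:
$Z{\left(n \right)} = \frac{11}{3}$ ($Z{\left(n \right)} = -3 + \frac{1}{6} \cdot 40 = -3 + \frac{20}{3} = \frac{11}{3}$)
$\sqrt{Z{\left(W \right)} + 10023} = \sqrt{\frac{11}{3} + 10023} = \sqrt{\frac{30080}{3}} = \frac{8 \sqrt{1410}}{3}$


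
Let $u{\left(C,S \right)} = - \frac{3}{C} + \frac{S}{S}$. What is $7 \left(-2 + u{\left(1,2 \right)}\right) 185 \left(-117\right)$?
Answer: $606060$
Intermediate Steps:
$u{\left(C,S \right)} = 1 - \frac{3}{C}$ ($u{\left(C,S \right)} = - \frac{3}{C} + 1 = 1 - \frac{3}{C}$)
$7 \left(-2 + u{\left(1,2 \right)}\right) 185 \left(-117\right) = 7 \left(-2 + \frac{-3 + 1}{1}\right) 185 \left(-117\right) = 7 \left(-2 + 1 \left(-2\right)\right) 185 \left(-117\right) = 7 \left(-2 - 2\right) 185 \left(-117\right) = 7 \left(-4\right) 185 \left(-117\right) = \left(-28\right) 185 \left(-117\right) = \left(-5180\right) \left(-117\right) = 606060$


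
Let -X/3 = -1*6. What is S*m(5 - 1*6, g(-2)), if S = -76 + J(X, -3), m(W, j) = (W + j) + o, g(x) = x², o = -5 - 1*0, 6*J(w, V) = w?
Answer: 146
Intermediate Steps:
X = 18 (X = -(-3)*6 = -3*(-6) = 18)
J(w, V) = w/6
o = -5 (o = -5 + 0 = -5)
m(W, j) = -5 + W + j (m(W, j) = (W + j) - 5 = -5 + W + j)
S = -73 (S = -76 + (⅙)*18 = -76 + 3 = -73)
S*m(5 - 1*6, g(-2)) = -73*(-5 + (5 - 1*6) + (-2)²) = -73*(-5 + (5 - 6) + 4) = -73*(-5 - 1 + 4) = -73*(-2) = 146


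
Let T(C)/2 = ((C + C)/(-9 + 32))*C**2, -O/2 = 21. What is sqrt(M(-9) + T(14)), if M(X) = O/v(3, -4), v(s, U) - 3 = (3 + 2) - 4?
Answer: sqrt(987574)/46 ≈ 21.604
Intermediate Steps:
v(s, U) = 4 (v(s, U) = 3 + ((3 + 2) - 4) = 3 + (5 - 4) = 3 + 1 = 4)
O = -42 (O = -2*21 = -42)
T(C) = 4*C**3/23 (T(C) = 2*(((C + C)/(-9 + 32))*C**2) = 2*(((2*C)/23)*C**2) = 2*(((2*C)*(1/23))*C**2) = 2*((2*C/23)*C**2) = 2*(2*C**3/23) = 4*C**3/23)
M(X) = -21/2 (M(X) = -42/4 = -42*1/4 = -21/2)
sqrt(M(-9) + T(14)) = sqrt(-21/2 + (4/23)*14**3) = sqrt(-21/2 + (4/23)*2744) = sqrt(-21/2 + 10976/23) = sqrt(21469/46) = sqrt(987574)/46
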